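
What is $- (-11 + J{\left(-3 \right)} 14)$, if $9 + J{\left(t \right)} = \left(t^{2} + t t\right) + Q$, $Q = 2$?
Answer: $-143$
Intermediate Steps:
$J{\left(t \right)} = -7 + 2 t^{2}$ ($J{\left(t \right)} = -9 + \left(\left(t^{2} + t t\right) + 2\right) = -9 + \left(\left(t^{2} + t^{2}\right) + 2\right) = -9 + \left(2 t^{2} + 2\right) = -9 + \left(2 + 2 t^{2}\right) = -7 + 2 t^{2}$)
$- (-11 + J{\left(-3 \right)} 14) = - (-11 + \left(-7 + 2 \left(-3\right)^{2}\right) 14) = - (-11 + \left(-7 + 2 \cdot 9\right) 14) = - (-11 + \left(-7 + 18\right) 14) = - (-11 + 11 \cdot 14) = - (-11 + 154) = \left(-1\right) 143 = -143$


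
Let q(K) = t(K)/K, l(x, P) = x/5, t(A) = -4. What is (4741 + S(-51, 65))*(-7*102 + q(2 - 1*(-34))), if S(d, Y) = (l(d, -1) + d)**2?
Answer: -1363558747/225 ≈ -6.0603e+6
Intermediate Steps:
l(x, P) = x/5 (l(x, P) = x*(1/5) = x/5)
q(K) = -4/K
S(d, Y) = 36*d**2/25 (S(d, Y) = (d/5 + d)**2 = (6*d/5)**2 = 36*d**2/25)
(4741 + S(-51, 65))*(-7*102 + q(2 - 1*(-34))) = (4741 + (36/25)*(-51)**2)*(-7*102 - 4/(2 - 1*(-34))) = (4741 + (36/25)*2601)*(-714 - 4/(2 + 34)) = (4741 + 93636/25)*(-714 - 4/36) = 212161*(-714 - 4*1/36)/25 = 212161*(-714 - 1/9)/25 = (212161/25)*(-6427/9) = -1363558747/225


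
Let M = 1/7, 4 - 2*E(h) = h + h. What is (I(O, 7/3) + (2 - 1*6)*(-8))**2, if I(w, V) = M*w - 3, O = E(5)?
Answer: 40000/49 ≈ 816.33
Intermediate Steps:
E(h) = 2 - h (E(h) = 2 - (h + h)/2 = 2 - h)
O = -3 (O = 2 - 1*5 = 2 - 5 = -3)
M = 1/7 (M = 1*(1/7) = 1/7 ≈ 0.14286)
I(w, V) = -3 + w/7 (I(w, V) = w/7 - 3 = -3 + w/7)
(I(O, 7/3) + (2 - 1*6)*(-8))**2 = ((-3 + (1/7)*(-3)) + (2 - 1*6)*(-8))**2 = ((-3 - 3/7) + (2 - 6)*(-8))**2 = (-24/7 - 4*(-8))**2 = (-24/7 + 32)**2 = (200/7)**2 = 40000/49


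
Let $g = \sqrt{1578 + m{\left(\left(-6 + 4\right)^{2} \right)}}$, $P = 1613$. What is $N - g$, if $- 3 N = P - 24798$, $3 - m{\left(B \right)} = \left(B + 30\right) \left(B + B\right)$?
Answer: $\frac{23185}{3} - \sqrt{1309} \approx 7692.2$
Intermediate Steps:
$m{\left(B \right)} = 3 - 2 B \left(30 + B\right)$ ($m{\left(B \right)} = 3 - \left(B + 30\right) \left(B + B\right) = 3 - \left(30 + B\right) 2 B = 3 - 2 B \left(30 + B\right)$)
$g = \sqrt{1309}$ ($g = \sqrt{1578 - \left(-3 + 2 \left(-6 + 4\right)^{4} + 60 \left(-6 + 4\right)^{2}\right)} = \sqrt{1578 - \left(-3 + 32 + 240\right)} = \sqrt{1578 - \left(237 + 32\right)} = \sqrt{1578 - 269} = \sqrt{1309} \approx 36.18$)
$N = \frac{23185}{3}$ ($N = - \frac{1613 - 24798}{3} = \left(- \frac{1}{3}\right) \left(-23185\right) = \frac{23185}{3} \approx 7728.3$)
$N - g = \frac{23185}{3} - \sqrt{1309}$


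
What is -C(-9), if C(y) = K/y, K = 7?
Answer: 7/9 ≈ 0.77778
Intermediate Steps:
C(y) = 7/y
-C(-9) = -7/(-9) = -7*(-1)/9 = -1*(-7/9) = 7/9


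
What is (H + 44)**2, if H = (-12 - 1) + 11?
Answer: 1764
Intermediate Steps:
H = -2 (H = -13 + 11 = -2)
(H + 44)**2 = (-2 + 44)**2 = 42**2 = 1764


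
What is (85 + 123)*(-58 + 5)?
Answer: -11024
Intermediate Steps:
(85 + 123)*(-58 + 5) = 208*(-53) = -11024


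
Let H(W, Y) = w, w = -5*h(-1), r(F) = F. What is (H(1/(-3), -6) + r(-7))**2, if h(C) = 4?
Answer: 729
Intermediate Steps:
w = -20 (w = -5*4 = -20)
H(W, Y) = -20
(H(1/(-3), -6) + r(-7))**2 = (-20 - 7)**2 = (-27)**2 = 729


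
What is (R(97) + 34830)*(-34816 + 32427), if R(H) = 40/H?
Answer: -8071355950/97 ≈ -8.3210e+7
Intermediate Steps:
(R(97) + 34830)*(-34816 + 32427) = (40/97 + 34830)*(-34816 + 32427) = (40*(1/97) + 34830)*(-2389) = (40/97 + 34830)*(-2389) = (3378550/97)*(-2389) = -8071355950/97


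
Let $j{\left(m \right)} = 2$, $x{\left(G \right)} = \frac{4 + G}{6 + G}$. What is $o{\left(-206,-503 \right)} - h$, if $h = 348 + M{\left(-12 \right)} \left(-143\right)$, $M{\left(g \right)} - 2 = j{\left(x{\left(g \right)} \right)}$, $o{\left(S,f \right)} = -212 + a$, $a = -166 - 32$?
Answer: $-186$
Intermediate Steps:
$a = -198$ ($a = -166 - 32 = -198$)
$x{\left(G \right)} = \frac{4 + G}{6 + G}$
$o{\left(S,f \right)} = -410$ ($o{\left(S,f \right)} = -212 - 198 = -410$)
$M{\left(g \right)} = 4$ ($M{\left(g \right)} = 2 + 2 = 4$)
$h = -224$ ($h = 348 + 4 \left(-143\right) = 348 - 572 = -224$)
$o{\left(-206,-503 \right)} - h = -410 - -224 = -410 + 224 = -186$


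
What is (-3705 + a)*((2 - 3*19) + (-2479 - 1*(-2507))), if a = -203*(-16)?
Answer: 12339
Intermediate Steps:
a = 3248
(-3705 + a)*((2 - 3*19) + (-2479 - 1*(-2507))) = (-3705 + 3248)*((2 - 3*19) + (-2479 - 1*(-2507))) = -457*((2 - 57) + (-2479 + 2507)) = -457*(-55 + 28) = -457*(-27) = 12339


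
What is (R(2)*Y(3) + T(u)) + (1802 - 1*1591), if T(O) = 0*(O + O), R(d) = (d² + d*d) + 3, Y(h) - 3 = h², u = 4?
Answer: 343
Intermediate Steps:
Y(h) = 3 + h²
R(d) = 3 + 2*d² (R(d) = (d² + d²) + 3 = 2*d² + 3 = 3 + 2*d²)
T(O) = 0 (T(O) = 0*(2*O) = 0)
(R(2)*Y(3) + T(u)) + (1802 - 1*1591) = ((3 + 2*2²)*(3 + 3²) + 0) + (1802 - 1*1591) = ((3 + 2*4)*(3 + 9) + 0) + (1802 - 1591) = ((3 + 8)*12 + 0) + 211 = (11*12 + 0) + 211 = (132 + 0) + 211 = 132 + 211 = 343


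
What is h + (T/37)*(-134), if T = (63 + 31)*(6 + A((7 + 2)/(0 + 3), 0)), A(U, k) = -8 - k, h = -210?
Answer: 17422/37 ≈ 470.86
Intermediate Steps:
T = -188 (T = (63 + 31)*(6 + (-8 - 1*0)) = 94*(6 + (-8 + 0)) = 94*(6 - 8) = 94*(-2) = -188)
h + (T/37)*(-134) = -210 - 188/37*(-134) = -210 + 25192/37 = 17422/37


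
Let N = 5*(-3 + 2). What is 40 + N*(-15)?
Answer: 115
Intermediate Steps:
N = -5 (N = 5*(-1) = -5)
40 + N*(-15) = 40 - 5*(-15) = 40 + 75 = 115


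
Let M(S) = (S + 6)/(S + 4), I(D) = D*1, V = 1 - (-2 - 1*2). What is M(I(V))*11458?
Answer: 126038/9 ≈ 14004.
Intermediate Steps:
V = 5 (V = 1 - (-2 - 2) = 1 - 1*(-4) = 1 + 4 = 5)
I(D) = D
M(S) = (6 + S)/(4 + S)
M(I(V))*11458 = ((6 + 5)/(4 + 5))*11458 = (11/9)*11458 = 126038/9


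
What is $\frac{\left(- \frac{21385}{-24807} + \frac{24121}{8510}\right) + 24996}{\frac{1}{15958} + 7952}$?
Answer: $\frac{42110171277045943}{13394566003344345} \approx 3.1438$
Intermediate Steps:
$\frac{\left(- \frac{21385}{-24807} + \frac{24121}{8510}\right) + 24996}{\frac{1}{15958} + 7952} = \frac{\left(\left(-21385\right) \left(- \frac{1}{24807}\right) + 24121 \cdot \frac{1}{8510}\right) + 24996}{\frac{1}{15958} + 7952} = \frac{\left(\frac{21385}{24807} + \frac{24121}{8510}\right) + 24996}{\frac{126898017}{15958}} = \left(\frac{780355997}{211107570} + 24996\right) \frac{15958}{126898017} = \frac{5277625175717}{211107570} \cdot \frac{15958}{126898017} = \frac{42110171277045943}{13394566003344345}$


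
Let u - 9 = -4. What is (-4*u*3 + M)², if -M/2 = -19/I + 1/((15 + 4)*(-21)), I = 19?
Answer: 535459600/159201 ≈ 3363.4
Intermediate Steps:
u = 5 (u = 9 - 4 = 5)
M = 800/399 (M = -2*(-19/19 + 1/((15 + 4)*(-21))) = -2*(-19*1/19 - 1/21/19) = -2*(-1 + (1/19)*(-1/21)) = -2*(-1 - 1/399) = -2*(-400/399) = 800/399 ≈ 2.0050)
(-4*u*3 + M)² = (-4*5*3 + 800/399)² = (-20*3 + 800/399)² = (-60 + 800/399)² = (-23140/399)² = 535459600/159201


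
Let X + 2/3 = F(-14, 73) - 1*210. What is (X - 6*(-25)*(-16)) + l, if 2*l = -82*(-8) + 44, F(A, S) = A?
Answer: -6824/3 ≈ -2274.7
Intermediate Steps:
X = -674/3 (X = -2/3 + (-14 - 1*210) = -2/3 + (-14 - 210) = -2/3 - 224 = -674/3 ≈ -224.67)
l = 350 (l = (-82*(-8) + 44)/2 = (656 + 44)/2 = (1/2)*700 = 350)
(X - 6*(-25)*(-16)) + l = (-674/3 - 6*(-25)*(-16)) + 350 = (-674/3 - (-150)*(-16)) + 350 = (-674/3 - 1*2400) + 350 = (-674/3 - 2400) + 350 = -7874/3 + 350 = -6824/3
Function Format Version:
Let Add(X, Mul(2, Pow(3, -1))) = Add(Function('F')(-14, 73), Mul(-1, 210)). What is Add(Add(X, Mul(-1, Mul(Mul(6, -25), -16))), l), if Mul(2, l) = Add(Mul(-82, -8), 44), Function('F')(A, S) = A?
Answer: Rational(-6824, 3) ≈ -2274.7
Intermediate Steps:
X = Rational(-674, 3) (X = Add(Rational(-2, 3), Add(-14, Mul(-1, 210))) = Add(Rational(-2, 3), Add(-14, -210)) = Add(Rational(-2, 3), -224) = Rational(-674, 3) ≈ -224.67)
l = 350 (l = Mul(Rational(1, 2), Add(Mul(-82, -8), 44)) = Mul(Rational(1, 2), Add(656, 44)) = Mul(Rational(1, 2), 700) = 350)
Add(Add(X, Mul(-1, Mul(Mul(6, -25), -16))), l) = Add(Add(Rational(-674, 3), Mul(-1, Mul(Mul(6, -25), -16))), 350) = Add(Add(Rational(-674, 3), Mul(-1, Mul(-150, -16))), 350) = Add(Add(Rational(-674, 3), Mul(-1, 2400)), 350) = Add(Add(Rational(-674, 3), -2400), 350) = Add(Rational(-7874, 3), 350) = Rational(-6824, 3)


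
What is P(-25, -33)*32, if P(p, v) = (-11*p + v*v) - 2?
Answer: 43584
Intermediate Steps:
P(p, v) = -2 + v² - 11*p (P(p, v) = (-11*p + v²) - 2 = (v² - 11*p) - 2 = -2 + v² - 11*p)
P(-25, -33)*32 = (-2 + (-33)² - 11*(-25))*32 = (-2 + 1089 + 275)*32 = 1362*32 = 43584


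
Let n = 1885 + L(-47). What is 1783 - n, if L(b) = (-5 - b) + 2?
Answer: -146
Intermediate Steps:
L(b) = -3 - b
n = 1929 (n = 1885 + (-3 - 1*(-47)) = 1885 + (-3 + 47) = 1885 + 44 = 1929)
1783 - n = 1783 - 1*1929 = 1783 - 1929 = -146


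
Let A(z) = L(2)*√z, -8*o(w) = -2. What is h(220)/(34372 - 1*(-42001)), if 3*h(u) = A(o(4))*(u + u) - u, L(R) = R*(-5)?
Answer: -220/20829 ≈ -0.010562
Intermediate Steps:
L(R) = -5*R
o(w) = ¼ (o(w) = -⅛*(-2) = ¼)
A(z) = -10*√z (A(z) = (-5*2)*√z = -10*√z)
h(u) = -11*u/3 (h(u) = ((-10*√(¼))*(u + u) - u)/3 = ((-10*½)*(2*u) - u)/3 = (-10*u - u)/3 = (-11*u)/3 = -11*u/3)
h(220)/(34372 - 1*(-42001)) = (-11/3*220)/(34372 - 1*(-42001)) = -2420/(3*(34372 + 42001)) = -2420/3/76373 = -2420/3*1/76373 = -220/20829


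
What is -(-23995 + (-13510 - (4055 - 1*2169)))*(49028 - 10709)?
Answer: 1509423729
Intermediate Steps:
-(-23995 + (-13510 - (4055 - 1*2169)))*(49028 - 10709) = -(-23995 + (-13510 - (4055 - 2169)))*38319 = -(-23995 + (-13510 - 1*1886))*38319 = -(-23995 + (-13510 - 1886))*38319 = -(-23995 - 15396)*38319 = -(-39391)*38319 = -1*(-1509423729) = 1509423729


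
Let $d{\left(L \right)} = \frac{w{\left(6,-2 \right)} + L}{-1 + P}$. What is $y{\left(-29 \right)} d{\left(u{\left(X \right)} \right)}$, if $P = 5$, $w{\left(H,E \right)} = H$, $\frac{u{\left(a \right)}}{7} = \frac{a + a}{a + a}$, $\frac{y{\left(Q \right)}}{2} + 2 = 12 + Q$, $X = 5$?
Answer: $- \frac{247}{2} \approx -123.5$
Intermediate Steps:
$y{\left(Q \right)} = 20 + 2 Q$ ($y{\left(Q \right)} = -4 + 2 \left(12 + Q\right) = -4 + \left(24 + 2 Q\right) = 20 + 2 Q$)
$u{\left(a \right)} = 7$ ($u{\left(a \right)} = 7 \frac{a + a}{a + a} = 7 \frac{2 a}{2 a} = 7 \cdot 2 a \frac{1}{2 a} = 7 \cdot 1 = 7$)
$d{\left(L \right)} = \frac{3}{2} + \frac{L}{4}$ ($d{\left(L \right)} = \frac{6 + L}{-1 + 5} = \frac{6 + L}{4} = \left(6 + L\right) \frac{1}{4} = \frac{3}{2} + \frac{L}{4}$)
$y{\left(-29 \right)} d{\left(u{\left(X \right)} \right)} = \left(20 + 2 \left(-29\right)\right) \left(\frac{3}{2} + \frac{1}{4} \cdot 7\right) = \left(20 - 58\right) \left(\frac{3}{2} + \frac{7}{4}\right) = \left(-38\right) \frac{13}{4} = - \frac{247}{2}$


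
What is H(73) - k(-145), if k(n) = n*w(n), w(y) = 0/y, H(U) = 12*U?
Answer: 876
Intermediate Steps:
w(y) = 0
k(n) = 0 (k(n) = n*0 = 0)
H(73) - k(-145) = 12*73 - 1*0 = 876 + 0 = 876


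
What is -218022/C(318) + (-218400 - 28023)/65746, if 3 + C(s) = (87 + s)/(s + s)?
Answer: 1012900105807/10979582 ≈ 92253.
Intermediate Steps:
C(s) = -3 + (87 + s)/(2*s) (C(s) = -3 + (87 + s)/(s + s) = -3 + (87 + s)/((2*s)) = -3 + (87 + s)*(1/(2*s)) = -3 + (87 + s)/(2*s))
-218022/C(318) + (-218400 - 28023)/65746 = -218022*636/(87 - 5*318) + (-218400 - 28023)/65746 = -218022*636/(87 - 1590) - 246423*1/65746 = -218022/((½)*(1/318)*(-1503)) - 246423/65746 = -218022/(-501/212) - 246423/65746 = -218022*(-212/501) - 246423/65746 = 15406888/167 - 246423/65746 = 1012900105807/10979582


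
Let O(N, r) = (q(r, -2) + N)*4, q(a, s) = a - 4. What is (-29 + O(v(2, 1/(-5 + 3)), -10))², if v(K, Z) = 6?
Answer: 3721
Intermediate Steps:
q(a, s) = -4 + a
O(N, r) = -16 + 4*N + 4*r (O(N, r) = ((-4 + r) + N)*4 = (-4 + N + r)*4 = -16 + 4*N + 4*r)
(-29 + O(v(2, 1/(-5 + 3)), -10))² = (-29 + (-16 + 4*6 + 4*(-10)))² = (-29 + (-16 + 24 - 40))² = (-29 - 32)² = (-61)² = 3721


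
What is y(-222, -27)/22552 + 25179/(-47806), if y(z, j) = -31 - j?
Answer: -3227432/6125687 ≈ -0.52687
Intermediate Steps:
y(-222, -27)/22552 + 25179/(-47806) = (-31 - 1*(-27))/22552 + 25179/(-47806) = (-31 + 27)*(1/22552) + 25179*(-1/47806) = -4*1/22552 - 2289/4346 = -1/5638 - 2289/4346 = -3227432/6125687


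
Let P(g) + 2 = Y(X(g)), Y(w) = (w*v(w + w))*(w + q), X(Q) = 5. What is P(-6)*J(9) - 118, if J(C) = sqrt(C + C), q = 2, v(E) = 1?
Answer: -118 + 99*sqrt(2) ≈ 22.007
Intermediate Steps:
Y(w) = w*(2 + w) (Y(w) = (w*1)*(w + 2) = w*(2 + w))
J(C) = sqrt(2)*sqrt(C) (J(C) = sqrt(2*C) = sqrt(2)*sqrt(C))
P(g) = 33 (P(g) = -2 + 5*(2 + 5) = -2 + 5*7 = -2 + 35 = 33)
P(-6)*J(9) - 118 = 33*(sqrt(2)*sqrt(9)) - 118 = 33*(sqrt(2)*3) - 118 = 33*(3*sqrt(2)) - 118 = 99*sqrt(2) - 118 = -118 + 99*sqrt(2)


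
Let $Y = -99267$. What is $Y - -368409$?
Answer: $269142$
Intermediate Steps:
$Y - -368409 = -99267 - -368409 = -99267 + 368409 = 269142$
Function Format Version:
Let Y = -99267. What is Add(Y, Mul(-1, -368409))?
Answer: 269142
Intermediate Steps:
Add(Y, Mul(-1, -368409)) = Add(-99267, Mul(-1, -368409)) = Add(-99267, 368409) = 269142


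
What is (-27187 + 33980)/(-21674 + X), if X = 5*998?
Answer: -6793/16684 ≈ -0.40716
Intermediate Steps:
X = 4990
(-27187 + 33980)/(-21674 + X) = (-27187 + 33980)/(-21674 + 4990) = 6793/(-16684) = 6793*(-1/16684) = -6793/16684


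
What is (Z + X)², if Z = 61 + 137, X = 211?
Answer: 167281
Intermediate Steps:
Z = 198
(Z + X)² = (198 + 211)² = 409² = 167281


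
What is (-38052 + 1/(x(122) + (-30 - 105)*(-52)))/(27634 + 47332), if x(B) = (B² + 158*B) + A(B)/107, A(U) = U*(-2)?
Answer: -167657720725/330301395456 ≈ -0.50759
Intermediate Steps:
A(U) = -2*U
x(B) = B² + 16904*B/107 (x(B) = (B² + 158*B) - 2*B/107 = B² + 16904*B/107)
(-38052 + 1/(x(122) + (-30 - 105)*(-52)))/(27634 + 47332) = (-38052 + 1/((1/107)*122*(16904 + 107*122) + (-30 - 105)*(-52)))/(27634 + 47332) = (-38052 + 1/((1/107)*122*(16904 + 13054) - 135*(-52)))/74966 = (-38052 + 1/((1/107)*122*29958 + 7020))*(1/74966) = (-38052 + 1/(3654876/107 + 7020))*(1/74966) = (-38052 + 1/(4406016/107))*(1/74966) = (-38052 + 107/4406016)*(1/74966) = -167657720725/4406016*1/74966 = -167657720725/330301395456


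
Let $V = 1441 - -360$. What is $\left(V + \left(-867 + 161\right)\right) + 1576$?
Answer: $2671$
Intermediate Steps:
$V = 1801$ ($V = 1441 + 360 = 1801$)
$\left(V + \left(-867 + 161\right)\right) + 1576 = \left(1801 + \left(-867 + 161\right)\right) + 1576 = \left(1801 - 706\right) + 1576 = 1095 + 1576 = 2671$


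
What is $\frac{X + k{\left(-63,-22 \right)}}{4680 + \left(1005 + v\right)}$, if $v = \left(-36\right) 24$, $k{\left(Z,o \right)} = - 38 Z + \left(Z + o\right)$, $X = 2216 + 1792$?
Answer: $\frac{6317}{4821} \approx 1.3103$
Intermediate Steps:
$X = 4008$
$k{\left(Z,o \right)} = o - 37 Z$
$v = -864$
$\frac{X + k{\left(-63,-22 \right)}}{4680 + \left(1005 + v\right)} = \frac{4008 - -2309}{4680 + \left(1005 - 864\right)} = \frac{4008 + \left(-22 + 2331\right)}{4680 + 141} = \frac{4008 + 2309}{4821} = 6317 \cdot \frac{1}{4821} = \frac{6317}{4821}$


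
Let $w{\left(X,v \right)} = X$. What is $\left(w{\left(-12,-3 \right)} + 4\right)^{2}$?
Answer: $64$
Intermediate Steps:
$\left(w{\left(-12,-3 \right)} + 4\right)^{2} = \left(-12 + 4\right)^{2} = \left(-8\right)^{2} = 64$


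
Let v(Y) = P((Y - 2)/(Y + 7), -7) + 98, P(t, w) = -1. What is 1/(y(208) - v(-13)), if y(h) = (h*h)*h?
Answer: 1/8998815 ≈ 1.1113e-7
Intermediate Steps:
y(h) = h³ (y(h) = h²*h = h³)
v(Y) = 97 (v(Y) = -1 + 98 = 97)
1/(y(208) - v(-13)) = 1/(208³ - 1*97) = 1/(8998912 - 97) = 1/8998815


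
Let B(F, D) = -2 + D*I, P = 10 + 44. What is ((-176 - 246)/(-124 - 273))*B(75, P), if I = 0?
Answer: -844/397 ≈ -2.1259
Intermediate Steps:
P = 54
B(F, D) = -2 (B(F, D) = -2 + D*0 = -2 + 0 = -2)
((-176 - 246)/(-124 - 273))*B(75, P) = ((-176 - 246)/(-124 - 273))*(-2) = -422/(-397)*(-2) = -422*(-1/397)*(-2) = (422/397)*(-2) = -844/397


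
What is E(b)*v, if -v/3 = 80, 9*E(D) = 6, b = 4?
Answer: -160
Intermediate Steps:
E(D) = ⅔ (E(D) = (⅑)*6 = ⅔)
v = -240 (v = -3*80 = -240)
E(b)*v = (⅔)*(-240) = -160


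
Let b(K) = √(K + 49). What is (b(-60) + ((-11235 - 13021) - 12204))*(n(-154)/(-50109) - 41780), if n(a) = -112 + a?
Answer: 76330969870840/50109 - 2093553754*I*√11/50109 ≈ 1.5233e+9 - 1.3857e+5*I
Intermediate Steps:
b(K) = √(49 + K)
(b(-60) + ((-11235 - 13021) - 12204))*(n(-154)/(-50109) - 41780) = (√(49 - 60) + ((-11235 - 13021) - 12204))*((-112 - 154)/(-50109) - 41780) = (√(-11) + (-24256 - 12204))*(-266*(-1/50109) - 41780) = (I*√11 - 36460)*(266/50109 - 41780) = (-36460 + I*√11)*(-2093553754/50109) = 76330969870840/50109 - 2093553754*I*√11/50109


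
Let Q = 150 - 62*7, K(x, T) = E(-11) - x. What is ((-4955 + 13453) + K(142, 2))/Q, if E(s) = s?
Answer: -8345/284 ≈ -29.384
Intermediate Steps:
K(x, T) = -11 - x
Q = -284 (Q = 150 - 434 = -284)
((-4955 + 13453) + K(142, 2))/Q = ((-4955 + 13453) + (-11 - 1*142))/(-284) = (8498 + (-11 - 142))*(-1/284) = (8498 - 153)*(-1/284) = 8345*(-1/284) = -8345/284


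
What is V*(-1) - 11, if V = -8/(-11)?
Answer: -129/11 ≈ -11.727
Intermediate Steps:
V = 8/11 (V = -8*(-1/11) = 8/11 ≈ 0.72727)
V*(-1) - 11 = (8/11)*(-1) - 11 = -8/11 - 11 = -129/11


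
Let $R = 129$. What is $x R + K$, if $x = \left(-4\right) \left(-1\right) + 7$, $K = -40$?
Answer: $1379$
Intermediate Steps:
$x = 11$ ($x = 4 + 7 = 11$)
$x R + K = 11 \cdot 129 - 40 = 1419 - 40 = 1379$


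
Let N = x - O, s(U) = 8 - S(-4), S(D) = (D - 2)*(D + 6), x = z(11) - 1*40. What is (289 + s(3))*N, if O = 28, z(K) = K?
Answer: -17613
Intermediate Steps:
x = -29 (x = 11 - 1*40 = 11 - 40 = -29)
S(D) = (-2 + D)*(6 + D)
s(U) = 20 (s(U) = 8 - (-12 + (-4)² + 4*(-4)) = 8 - (-12 + 16 - 16) = 8 - 1*(-12) = 8 + 12 = 20)
N = -57 (N = -29 - 1*28 = -29 - 28 = -57)
(289 + s(3))*N = (289 + 20)*(-57) = 309*(-57) = -17613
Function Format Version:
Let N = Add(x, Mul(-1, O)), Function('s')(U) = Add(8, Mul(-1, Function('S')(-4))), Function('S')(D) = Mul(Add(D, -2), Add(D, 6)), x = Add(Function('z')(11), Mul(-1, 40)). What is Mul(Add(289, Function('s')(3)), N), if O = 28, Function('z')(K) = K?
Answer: -17613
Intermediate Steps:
x = -29 (x = Add(11, Mul(-1, 40)) = Add(11, -40) = -29)
Function('S')(D) = Mul(Add(-2, D), Add(6, D))
Function('s')(U) = 20 (Function('s')(U) = Add(8, Mul(-1, Add(-12, Pow(-4, 2), Mul(4, -4)))) = Add(8, Mul(-1, Add(-12, 16, -16))) = Add(8, Mul(-1, -12)) = Add(8, 12) = 20)
N = -57 (N = Add(-29, Mul(-1, 28)) = Add(-29, -28) = -57)
Mul(Add(289, Function('s')(3)), N) = Mul(Add(289, 20), -57) = Mul(309, -57) = -17613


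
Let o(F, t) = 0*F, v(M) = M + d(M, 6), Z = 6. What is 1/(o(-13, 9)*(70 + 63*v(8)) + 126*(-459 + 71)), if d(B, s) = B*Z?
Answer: -1/48888 ≈ -2.0455e-5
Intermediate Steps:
d(B, s) = 6*B (d(B, s) = B*6 = 6*B)
v(M) = 7*M (v(M) = M + 6*M = 7*M)
o(F, t) = 0
1/(o(-13, 9)*(70 + 63*v(8)) + 126*(-459 + 71)) = 1/(0*(70 + 63*(7*8)) + 126*(-459 + 71)) = 1/(0*(70 + 63*56) + 126*(-388)) = 1/(0*(70 + 3528) - 48888) = 1/(0*3598 - 48888) = 1/(0 - 48888) = 1/(-48888) = -1/48888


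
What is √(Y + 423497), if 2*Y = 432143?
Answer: √2558274/2 ≈ 799.73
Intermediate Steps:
Y = 432143/2 (Y = (½)*432143 = 432143/2 ≈ 2.1607e+5)
√(Y + 423497) = √(432143/2 + 423497) = √(1279137/2) = √2558274/2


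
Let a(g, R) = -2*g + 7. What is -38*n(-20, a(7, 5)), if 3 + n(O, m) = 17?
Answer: -532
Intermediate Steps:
a(g, R) = 7 - 2*g
n(O, m) = 14 (n(O, m) = -3 + 17 = 14)
-38*n(-20, a(7, 5)) = -38*14 = -532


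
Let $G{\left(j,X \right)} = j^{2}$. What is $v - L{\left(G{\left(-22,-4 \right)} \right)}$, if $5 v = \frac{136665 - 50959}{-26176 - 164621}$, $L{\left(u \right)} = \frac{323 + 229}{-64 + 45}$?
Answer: $\frac{524971306}{18125715} \approx 28.963$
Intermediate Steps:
$L{\left(u \right)} = - \frac{552}{19}$ ($L{\left(u \right)} = \frac{552}{-19} = 552 \left(- \frac{1}{19}\right) = - \frac{552}{19}$)
$v = - \frac{85706}{953985}$ ($v = \frac{\left(136665 - 50959\right) \frac{1}{-26176 - 164621}}{5} = \frac{85706 \frac{1}{-190797}}{5} = \frac{85706 \left(- \frac{1}{190797}\right)}{5} = \frac{1}{5} \left(- \frac{85706}{190797}\right) = - \frac{85706}{953985} \approx -0.08984$)
$v - L{\left(G{\left(-22,-4 \right)} \right)} = - \frac{85706}{953985} - - \frac{552}{19} = - \frac{85706}{953985} + \frac{552}{19} = \frac{524971306}{18125715}$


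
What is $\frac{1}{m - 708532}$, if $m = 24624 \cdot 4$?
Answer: $- \frac{1}{610036} \approx -1.6392 \cdot 10^{-6}$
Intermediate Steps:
$m = 98496$
$\frac{1}{m - 708532} = \frac{1}{98496 - 708532} = \frac{1}{-610036} = - \frac{1}{610036}$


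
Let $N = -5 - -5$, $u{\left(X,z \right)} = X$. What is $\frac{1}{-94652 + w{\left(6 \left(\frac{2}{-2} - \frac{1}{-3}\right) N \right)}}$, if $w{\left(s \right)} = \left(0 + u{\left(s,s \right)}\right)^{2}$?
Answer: $- \frac{1}{94652} \approx -1.0565 \cdot 10^{-5}$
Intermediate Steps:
$N = 0$ ($N = -5 + 5 = 0$)
$w{\left(s \right)} = s^{2}$ ($w{\left(s \right)} = \left(0 + s\right)^{2} = s^{2}$)
$\frac{1}{-94652 + w{\left(6 \left(\frac{2}{-2} - \frac{1}{-3}\right) N \right)}} = \frac{1}{-94652 + \left(6 \left(\frac{2}{-2} - \frac{1}{-3}\right) 0\right)^{2}} = \frac{1}{-94652 + \left(6 \left(2 \left(- \frac{1}{2}\right) - - \frac{1}{3}\right) 0\right)^{2}} = \frac{1}{-94652 + \left(6 \left(-1 + \frac{1}{3}\right) 0\right)^{2}} = \frac{1}{-94652 + \left(6 \left(- \frac{2}{3}\right) 0\right)^{2}} = \frac{1}{-94652 + \left(\left(-4\right) 0\right)^{2}} = \frac{1}{-94652 + 0^{2}} = \frac{1}{-94652 + 0} = \frac{1}{-94652} = - \frac{1}{94652}$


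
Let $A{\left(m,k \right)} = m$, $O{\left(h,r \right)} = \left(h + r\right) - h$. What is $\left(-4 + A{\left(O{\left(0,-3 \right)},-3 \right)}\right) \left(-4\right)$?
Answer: $28$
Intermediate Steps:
$O{\left(h,r \right)} = r$
$\left(-4 + A{\left(O{\left(0,-3 \right)},-3 \right)}\right) \left(-4\right) = \left(-4 - 3\right) \left(-4\right) = \left(-7\right) \left(-4\right) = 28$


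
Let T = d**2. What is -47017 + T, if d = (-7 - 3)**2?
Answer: -37017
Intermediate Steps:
d = 100 (d = (-10)**2 = 100)
T = 10000 (T = 100**2 = 10000)
-47017 + T = -47017 + 10000 = -37017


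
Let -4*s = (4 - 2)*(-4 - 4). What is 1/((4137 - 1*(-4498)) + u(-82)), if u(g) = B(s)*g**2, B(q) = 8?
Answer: 1/62427 ≈ 1.6019e-5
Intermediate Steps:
s = 4 (s = -(4 - 2)*(-4 - 4)/4 = -(-8)/2 = -1/4*(-16) = 4)
u(g) = 8*g**2
1/((4137 - 1*(-4498)) + u(-82)) = 1/((4137 - 1*(-4498)) + 8*(-82)**2) = 1/((4137 + 4498) + 8*6724) = 1/(8635 + 53792) = 1/62427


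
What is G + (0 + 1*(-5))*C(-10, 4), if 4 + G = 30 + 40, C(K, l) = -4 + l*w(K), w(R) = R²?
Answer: -1914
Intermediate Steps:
C(K, l) = -4 + l*K²
G = 66 (G = -4 + (30 + 40) = -4 + 70 = 66)
G + (0 + 1*(-5))*C(-10, 4) = 66 + (0 + 1*(-5))*(-4 + 4*(-10)²) = 66 + (0 - 5)*(-4 + 4*100) = 66 - 5*(-4 + 400) = 66 - 5*396 = 66 - 1980 = -1914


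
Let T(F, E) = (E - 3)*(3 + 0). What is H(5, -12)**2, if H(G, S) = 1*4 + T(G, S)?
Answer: 1681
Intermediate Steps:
T(F, E) = -9 + 3*E (T(F, E) = (-3 + E)*3 = -9 + 3*E)
H(G, S) = -5 + 3*S (H(G, S) = 1*4 + (-9 + 3*S) = 4 + (-9 + 3*S) = -5 + 3*S)
H(5, -12)**2 = (-5 + 3*(-12))**2 = (-5 - 36)**2 = (-41)**2 = 1681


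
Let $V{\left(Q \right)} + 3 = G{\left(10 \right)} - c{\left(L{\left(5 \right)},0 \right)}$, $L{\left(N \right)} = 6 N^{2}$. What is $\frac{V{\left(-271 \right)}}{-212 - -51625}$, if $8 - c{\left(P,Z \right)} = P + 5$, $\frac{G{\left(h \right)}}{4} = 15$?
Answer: $\frac{204}{51413} \approx 0.0039679$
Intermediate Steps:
$G{\left(h \right)} = 60$ ($G{\left(h \right)} = 4 \cdot 15 = 60$)
$c{\left(P,Z \right)} = 3 - P$ ($c{\left(P,Z \right)} = 8 - \left(P + 5\right) = 8 - \left(5 + P\right) = 3 - P$)
$V{\left(Q \right)} = 204$ ($V{\left(Q \right)} = -3 - \left(-57 - 6 \cdot 5^{2}\right) = -3 - \left(-57 - 6 \cdot 25\right) = -3 + \left(60 - \left(3 - 150\right)\right) = -3 + \left(60 - -147\right) = -3 + \left(60 + 147\right) = -3 + 207 = 204$)
$\frac{V{\left(-271 \right)}}{-212 - -51625} = \frac{204}{-212 - -51625} = \frac{204}{-212 + 51625} = \frac{204}{51413}$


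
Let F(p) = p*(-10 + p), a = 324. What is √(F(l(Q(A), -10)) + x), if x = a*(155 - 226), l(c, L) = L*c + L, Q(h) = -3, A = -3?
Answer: 2*I*√5701 ≈ 151.01*I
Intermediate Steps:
l(c, L) = L + L*c
x = -23004 (x = 324*(155 - 226) = 324*(-71) = -23004)
√(F(l(Q(A), -10)) + x) = √((-10*(1 - 3))*(-10 - 10*(1 - 3)) - 23004) = √((-10*(-2))*(-10 - 10*(-2)) - 23004) = √(20*(-10 + 20) - 23004) = √(20*10 - 23004) = √(200 - 23004) = √(-22804) = 2*I*√5701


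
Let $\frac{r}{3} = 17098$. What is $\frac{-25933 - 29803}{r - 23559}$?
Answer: $- \frac{55736}{27735} \approx -2.0096$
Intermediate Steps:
$r = 51294$ ($r = 3 \cdot 17098 = 51294$)
$\frac{-25933 - 29803}{r - 23559} = \frac{-25933 - 29803}{51294 - 23559} = - \frac{55736}{27735}$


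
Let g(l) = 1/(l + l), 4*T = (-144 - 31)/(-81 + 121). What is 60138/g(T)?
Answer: -1052415/8 ≈ -1.3155e+5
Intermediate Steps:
T = -35/32 (T = ((-144 - 31)/(-81 + 121))/4 = (-175/40)/4 = (-175*1/40)/4 = (¼)*(-35/8) = -35/32 ≈ -1.0938)
g(l) = 1/(2*l)
60138/g(T) = 60138/((1/(2*(-35/32)))) = 60138/(((½)*(-32/35))) = 60138/(-16/35) = 60138*(-35/16) = -1052415/8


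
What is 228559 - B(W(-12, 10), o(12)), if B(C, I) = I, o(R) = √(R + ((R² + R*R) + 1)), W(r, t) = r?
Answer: 228559 - √301 ≈ 2.2854e+5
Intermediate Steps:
o(R) = √(1 + R + 2*R²) (o(R) = √(R + ((R² + R²) + 1)) = √(R + (2*R² + 1)) = √(R + (1 + 2*R²)) = √(1 + R + 2*R²))
228559 - B(W(-12, 10), o(12)) = 228559 - √(1 + 12 + 2*12²) = 228559 - √(1 + 12 + 2*144) = 228559 - √(1 + 12 + 288) = 228559 - √301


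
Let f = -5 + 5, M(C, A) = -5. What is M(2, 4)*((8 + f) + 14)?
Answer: -110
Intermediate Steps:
f = 0
M(2, 4)*((8 + f) + 14) = -5*((8 + 0) + 14) = -5*(8 + 14) = -5*22 = -110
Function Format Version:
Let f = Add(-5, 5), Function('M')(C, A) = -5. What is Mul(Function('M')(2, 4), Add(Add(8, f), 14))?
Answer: -110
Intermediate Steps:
f = 0
Mul(Function('M')(2, 4), Add(Add(8, f), 14)) = Mul(-5, Add(Add(8, 0), 14)) = Mul(-5, Add(8, 14)) = Mul(-5, 22) = -110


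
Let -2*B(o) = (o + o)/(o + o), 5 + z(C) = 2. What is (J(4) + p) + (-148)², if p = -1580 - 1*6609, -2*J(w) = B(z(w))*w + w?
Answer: 13714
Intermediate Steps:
z(C) = -3 (z(C) = -5 + 2 = -3)
B(o) = -½ (B(o) = -(o + o)/(2*(o + o)) = -2*o/(2*(2*o)) = -2*o*1/(2*o)/2 = -½*1 = -½)
J(w) = -w/4 (J(w) = -(-w/2 + w)/2 = -w/4)
p = -8189 (p = -1580 - 6609 = -8189)
(J(4) + p) + (-148)² = (-¼*4 - 8189) + (-148)² = (-1 - 8189) + 21904 = -8190 + 21904 = 13714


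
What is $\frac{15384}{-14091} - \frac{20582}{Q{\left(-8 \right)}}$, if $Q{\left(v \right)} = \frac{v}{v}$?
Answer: $- \frac{96678782}{4697} \approx -20583.0$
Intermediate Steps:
$Q{\left(v \right)} = 1$
$\frac{15384}{-14091} - \frac{20582}{Q{\left(-8 \right)}} = \frac{15384}{-14091} - \frac{20582}{1} = 15384 \left(- \frac{1}{14091}\right) - 20582 = - \frac{5128}{4697} - 20582 = - \frac{96678782}{4697}$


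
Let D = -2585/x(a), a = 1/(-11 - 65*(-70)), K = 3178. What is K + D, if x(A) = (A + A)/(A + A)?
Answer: 593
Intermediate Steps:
a = 1/5320 (a = -1/70/(-76) = -1/76*(-1/70) = 1/5320 ≈ 0.00018797)
x(A) = 1 (x(A) = (2*A)/((2*A)) = (2*A)*(1/(2*A)) = 1)
D = -2585 (D = -2585/1 = -2585*1 = -2585)
K + D = 3178 - 2585 = 593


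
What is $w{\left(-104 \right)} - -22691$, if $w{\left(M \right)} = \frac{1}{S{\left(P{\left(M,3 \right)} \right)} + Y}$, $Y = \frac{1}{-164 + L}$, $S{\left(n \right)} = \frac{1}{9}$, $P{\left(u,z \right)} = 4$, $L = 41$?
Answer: $\frac{862627}{38} \approx 22701.0$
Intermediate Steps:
$S{\left(n \right)} = \frac{1}{9}$
$Y = - \frac{1}{123}$ ($Y = \frac{1}{-164 + 41} = \frac{1}{-123} = - \frac{1}{123} \approx -0.0081301$)
$w{\left(M \right)} = \frac{369}{38}$ ($w{\left(M \right)} = \frac{1}{\frac{1}{9} - \frac{1}{123}} = \frac{1}{\frac{38}{369}} = \frac{369}{38}$)
$w{\left(-104 \right)} - -22691 = \frac{369}{38} - -22691 = \frac{369}{38} + 22691 = \frac{862627}{38}$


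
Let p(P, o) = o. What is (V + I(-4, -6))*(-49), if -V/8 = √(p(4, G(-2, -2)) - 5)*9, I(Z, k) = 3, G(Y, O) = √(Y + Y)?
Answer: -147 + 3528*√(-5 + 2*I) ≈ 1401.2 + 8039.3*I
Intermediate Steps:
G(Y, O) = √2*√Y (G(Y, O) = √(2*Y) = √2*√Y)
V = -72*√(-5 + 2*I) (V = -8*√(√2*√(-2) - 5)*9 = -8*√(√2*(I*√2) - 5)*9 = -8*√(2*I - 5)*9 = -8*√(-5 + 2*I)*9 = -72*√(-5 + 2*I) ≈ -31.597 - 164.07*I)
(V + I(-4, -6))*(-49) = (-72*√(-5 + 2*I) + 3)*(-49) = (3 - 72*√(-5 + 2*I))*(-49) = -147 + 3528*√(-5 + 2*I)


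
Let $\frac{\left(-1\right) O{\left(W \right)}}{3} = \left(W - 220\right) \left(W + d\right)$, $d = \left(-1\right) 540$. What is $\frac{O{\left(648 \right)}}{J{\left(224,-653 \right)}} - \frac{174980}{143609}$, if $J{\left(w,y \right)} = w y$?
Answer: $- \frac{355007957}{1312873478} \approx -0.27041$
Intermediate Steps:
$d = -540$
$O{\left(W \right)} = - 3 \left(-540 + W\right) \left(-220 + W\right)$ ($O{\left(W \right)} = - 3 \left(W - 220\right) \left(W - 540\right) = - 3 \left(-220 + W\right) \left(-540 + W\right) = - 3 \left(-540 + W\right) \left(-220 + W\right)$)
$\frac{O{\left(648 \right)}}{J{\left(224,-653 \right)}} - \frac{174980}{143609} = \frac{-356400 - 3 \cdot 648^{2} + 2280 \cdot 648}{224 \left(-653\right)} - \frac{174980}{143609} = \frac{-356400 - 1259712 + 1477440}{-146272} - \frac{174980}{143609} = \left(-356400 - 1259712 + 1477440\right) \left(- \frac{1}{146272}\right) - \frac{174980}{143609} = \left(-138672\right) \left(- \frac{1}{146272}\right) - \frac{174980}{143609} = \frac{8667}{9142} - \frac{174980}{143609} = - \frac{355007957}{1312873478}$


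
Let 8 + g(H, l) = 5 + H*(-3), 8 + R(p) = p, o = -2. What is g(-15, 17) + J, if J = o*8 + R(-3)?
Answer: 15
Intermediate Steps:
R(p) = -8 + p
g(H, l) = -3 - 3*H (g(H, l) = -8 + (5 + H*(-3)) = -8 + (5 - 3*H) = -3 - 3*H)
J = -27 (J = -2*8 + (-8 - 3) = -16 - 11 = -27)
g(-15, 17) + J = (-3 - 3*(-15)) - 27 = (-3 + 45) - 27 = 42 - 27 = 15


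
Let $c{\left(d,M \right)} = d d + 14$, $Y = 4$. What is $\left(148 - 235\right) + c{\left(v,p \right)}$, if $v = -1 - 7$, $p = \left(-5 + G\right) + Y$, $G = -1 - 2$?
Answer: $-9$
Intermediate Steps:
$G = -3$
$p = -4$ ($p = \left(-5 - 3\right) + 4 = -8 + 4 = -4$)
$v = -8$ ($v = -1 - 7 = -8$)
$c{\left(d,M \right)} = 14 + d^{2}$ ($c{\left(d,M \right)} = d^{2} + 14 = 14 + d^{2}$)
$\left(148 - 235\right) + c{\left(v,p \right)} = \left(148 - 235\right) + \left(14 + \left(-8\right)^{2}\right) = -87 + \left(14 + 64\right) = -87 + 78 = -9$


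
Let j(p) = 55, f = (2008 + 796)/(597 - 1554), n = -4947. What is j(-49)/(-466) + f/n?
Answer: -259078681/2206174014 ≈ -0.11743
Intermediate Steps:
f = -2804/957 (f = 2804/(-957) = 2804*(-1/957) = -2804/957 ≈ -2.9300)
j(-49)/(-466) + f/n = 55/(-466) - 2804/957/(-4947) = 55*(-1/466) - 2804/957*(-1/4947) = -55/466 + 2804/4734279 = -259078681/2206174014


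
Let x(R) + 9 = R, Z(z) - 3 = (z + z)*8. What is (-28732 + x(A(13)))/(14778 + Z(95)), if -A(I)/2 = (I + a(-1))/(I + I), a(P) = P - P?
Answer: -28742/16301 ≈ -1.7632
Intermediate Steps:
a(P) = 0
A(I) = -1 (A(I) = -2*(I + 0)/(I + I) = -2*I/(2*I) = -2*I*1/(2*I) = -2*½ = -1)
Z(z) = 3 + 16*z (Z(z) = 3 + (z + z)*8 = 3 + (2*z)*8 = 3 + 16*z)
x(R) = -9 + R
(-28732 + x(A(13)))/(14778 + Z(95)) = (-28732 + (-9 - 1))/(14778 + (3 + 16*95)) = (-28732 - 10)/(14778 + (3 + 1520)) = -28742/(14778 + 1523) = -28742/16301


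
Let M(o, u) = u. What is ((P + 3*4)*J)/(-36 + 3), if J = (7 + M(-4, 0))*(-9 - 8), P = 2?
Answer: 1666/33 ≈ 50.485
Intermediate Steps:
J = -119 (J = (7 + 0)*(-9 - 8) = 7*(-17) = -119)
((P + 3*4)*J)/(-36 + 3) = ((2 + 3*4)*(-119))/(-36 + 3) = ((2 + 12)*(-119))/(-33) = (14*(-119))*(-1/33) = -1666*(-1/33) = 1666/33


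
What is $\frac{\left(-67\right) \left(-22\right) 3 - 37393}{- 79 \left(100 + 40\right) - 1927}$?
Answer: $\frac{32971}{12987} \approx 2.5388$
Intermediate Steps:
$\frac{\left(-67\right) \left(-22\right) 3 - 37393}{- 79 \left(100 + 40\right) - 1927} = \frac{1474 \cdot 3 - 37393}{\left(-79\right) 140 - 1927} = \frac{4422 - 37393}{-11060 - 1927} = - \frac{32971}{-12987} = \left(-32971\right) \left(- \frac{1}{12987}\right) = \frac{32971}{12987}$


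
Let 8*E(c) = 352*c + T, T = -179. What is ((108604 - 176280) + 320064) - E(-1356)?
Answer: 2496595/8 ≈ 3.1207e+5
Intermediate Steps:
E(c) = -179/8 + 44*c (E(c) = (352*c - 179)/8 = (-179 + 352*c)/8 = -179/8 + 44*c)
((108604 - 176280) + 320064) - E(-1356) = ((108604 - 176280) + 320064) - (-179/8 + 44*(-1356)) = (-67676 + 320064) - (-179/8 - 59664) = 252388 - 1*(-477491/8) = 252388 + 477491/8 = 2496595/8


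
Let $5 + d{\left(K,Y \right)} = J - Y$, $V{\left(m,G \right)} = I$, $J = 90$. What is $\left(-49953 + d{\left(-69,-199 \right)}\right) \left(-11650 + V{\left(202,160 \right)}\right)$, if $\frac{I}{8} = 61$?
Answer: $554405378$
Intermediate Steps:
$I = 488$ ($I = 8 \cdot 61 = 488$)
$V{\left(m,G \right)} = 488$
$d{\left(K,Y \right)} = 85 - Y$ ($d{\left(K,Y \right)} = -5 - \left(-90 + Y\right) = 85 - Y$)
$\left(-49953 + d{\left(-69,-199 \right)}\right) \left(-11650 + V{\left(202,160 \right)}\right) = \left(-49953 + \left(85 - -199\right)\right) \left(-11650 + 488\right) = \left(-49953 + \left(85 + 199\right)\right) \left(-11162\right) = \left(-49953 + 284\right) \left(-11162\right) = \left(-49669\right) \left(-11162\right) = 554405378$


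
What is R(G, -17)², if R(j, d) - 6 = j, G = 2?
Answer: 64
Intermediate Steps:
R(j, d) = 6 + j
R(G, -17)² = (6 + 2)² = 8² = 64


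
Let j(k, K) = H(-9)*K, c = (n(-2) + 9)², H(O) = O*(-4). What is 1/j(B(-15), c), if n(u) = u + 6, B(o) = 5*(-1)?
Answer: 1/6084 ≈ 0.00016437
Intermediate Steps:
B(o) = -5
n(u) = 6 + u
H(O) = -4*O
c = 169 (c = ((6 - 2) + 9)² = (4 + 9)² = 13² = 169)
j(k, K) = 36*K (j(k, K) = (-4*(-9))*K = 36*K)
1/j(B(-15), c) = 1/(36*169) = 1/6084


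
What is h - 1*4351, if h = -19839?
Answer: -24190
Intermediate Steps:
h - 1*4351 = -19839 - 1*4351 = -19839 - 4351 = -24190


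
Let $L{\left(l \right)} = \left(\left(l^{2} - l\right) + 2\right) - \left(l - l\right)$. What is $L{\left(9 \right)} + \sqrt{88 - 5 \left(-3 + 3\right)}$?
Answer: $74 + 2 \sqrt{22} \approx 83.381$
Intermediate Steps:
$L{\left(l \right)} = 2 + l^{2} - l$ ($L{\left(l \right)} = \left(2 + l^{2} - l\right) - 0 = \left(2 + l^{2} - l\right) + 0 = 2 + l^{2} - l$)
$L{\left(9 \right)} + \sqrt{88 - 5 \left(-3 + 3\right)} = \left(2 + 9^{2} - 9\right) + \sqrt{88 - 5 \left(-3 + 3\right)} = \left(2 + 81 - 9\right) + \sqrt{88 - 0} = 74 + \sqrt{88 + 0} = 74 + \sqrt{88} = 74 + 2 \sqrt{22}$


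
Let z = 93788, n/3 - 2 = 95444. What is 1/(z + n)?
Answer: 1/380126 ≈ 2.6307e-6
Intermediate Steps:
n = 286338 (n = 6 + 3*95444 = 6 + 286332 = 286338)
1/(z + n) = 1/(93788 + 286338) = 1/380126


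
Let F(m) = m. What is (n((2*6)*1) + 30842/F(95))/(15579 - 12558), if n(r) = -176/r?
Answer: 88346/860985 ≈ 0.10261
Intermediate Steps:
(n((2*6)*1) + 30842/F(95))/(15579 - 12558) = (-176/((2*6)*1) + 30842/95)/(15579 - 12558) = (-176/(12*1) + 30842*(1/95))/3021 = (-176/12 + 30842/95)*(1/3021) = (-176*1/12 + 30842/95)*(1/3021) = (-44/3 + 30842/95)*(1/3021) = (88346/285)*(1/3021) = 88346/860985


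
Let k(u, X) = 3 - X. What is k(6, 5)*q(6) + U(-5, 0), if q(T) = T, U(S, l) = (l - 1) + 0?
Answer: -13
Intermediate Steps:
U(S, l) = -1 + l (U(S, l) = (-1 + l) + 0 = -1 + l)
k(6, 5)*q(6) + U(-5, 0) = (3 - 1*5)*6 + (-1 + 0) = (3 - 5)*6 - 1 = -2*6 - 1 = -12 - 1 = -13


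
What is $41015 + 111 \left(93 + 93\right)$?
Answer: $61661$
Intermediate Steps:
$41015 + 111 \left(93 + 93\right) = 41015 + 111 \cdot 186 = 41015 + 20646 = 61661$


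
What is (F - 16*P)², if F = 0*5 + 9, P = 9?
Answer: 18225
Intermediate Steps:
F = 9 (F = 0 + 9 = 9)
(F - 16*P)² = (9 - 16*9)² = (9 - 144)² = (-135)² = 18225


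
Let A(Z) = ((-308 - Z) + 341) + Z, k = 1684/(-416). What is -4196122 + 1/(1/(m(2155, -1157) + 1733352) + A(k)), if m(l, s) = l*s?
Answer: -105236380779453/25079438 ≈ -4.1961e+6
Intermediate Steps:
k = -421/104 (k = 1684*(-1/416) = -421/104 ≈ -4.0481)
A(Z) = 33 (A(Z) = (33 - Z) + Z = 33)
-4196122 + 1/(1/(m(2155, -1157) + 1733352) + A(k)) = -4196122 + 1/(1/(2155*(-1157) + 1733352) + 33) = -4196122 + 1/(1/(-2493335 + 1733352) + 33) = -4196122 + 1/(1/(-759983) + 33) = -4196122 + 1/(-1/759983 + 33) = -4196122 + 1/(25079438/759983) = -4196122 + 759983/25079438 = -105236380779453/25079438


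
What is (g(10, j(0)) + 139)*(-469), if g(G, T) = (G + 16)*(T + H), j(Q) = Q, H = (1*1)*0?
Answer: -65191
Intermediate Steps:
H = 0 (H = 1*0 = 0)
g(G, T) = T*(16 + G) (g(G, T) = (G + 16)*(T + 0) = (16 + G)*T = T*(16 + G))
(g(10, j(0)) + 139)*(-469) = (0*(16 + 10) + 139)*(-469) = (0*26 + 139)*(-469) = (0 + 139)*(-469) = 139*(-469) = -65191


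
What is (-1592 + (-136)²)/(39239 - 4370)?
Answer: 16904/34869 ≈ 0.48479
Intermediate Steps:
(-1592 + (-136)²)/(39239 - 4370) = (-1592 + 18496)/34869 = 16904*(1/34869) = 16904/34869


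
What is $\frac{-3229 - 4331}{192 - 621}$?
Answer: $\frac{2520}{143} \approx 17.622$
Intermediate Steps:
$\frac{-3229 - 4331}{192 - 621} = - \frac{7560}{-429} = \left(-7560\right) \left(- \frac{1}{429}\right) = \frac{2520}{143}$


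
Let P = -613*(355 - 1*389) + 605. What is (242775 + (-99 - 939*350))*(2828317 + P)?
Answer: -245005610136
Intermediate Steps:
P = 21447 (P = -613*(355 - 389) + 605 = -613*(-34) + 605 = 20842 + 605 = 21447)
(242775 + (-99 - 939*350))*(2828317 + P) = (242775 + (-99 - 939*350))*(2828317 + 21447) = (242775 + (-99 - 328650))*2849764 = (242775 - 328749)*2849764 = -85974*2849764 = -245005610136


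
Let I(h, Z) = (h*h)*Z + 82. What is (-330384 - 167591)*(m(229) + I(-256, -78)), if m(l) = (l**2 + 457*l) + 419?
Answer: 2467074218675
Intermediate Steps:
I(h, Z) = 82 + Z*h**2 (I(h, Z) = h**2*Z + 82 = Z*h**2 + 82 = 82 + Z*h**2)
m(l) = 419 + l**2 + 457*l
(-330384 - 167591)*(m(229) + I(-256, -78)) = (-330384 - 167591)*((419 + 229**2 + 457*229) + (82 - 78*(-256)**2)) = -497975*((419 + 52441 + 104653) + (82 - 78*65536)) = -497975*(157513 + (82 - 5111808)) = -497975*(157513 - 5111726) = -497975*(-4954213) = 2467074218675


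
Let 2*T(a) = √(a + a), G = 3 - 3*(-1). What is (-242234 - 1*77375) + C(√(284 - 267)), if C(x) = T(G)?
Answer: -319609 + √3 ≈ -3.1961e+5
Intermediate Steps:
G = 6 (G = 3 + 3 = 6)
T(a) = √2*√a/2 (T(a) = √(a + a)/2 = √(2*a)/2 = (√2*√a)/2 = √2*√a/2)
C(x) = √3 (C(x) = √2*√6/2 = √3)
(-242234 - 1*77375) + C(√(284 - 267)) = (-242234 - 1*77375) + √3 = (-242234 - 77375) + √3 = -319609 + √3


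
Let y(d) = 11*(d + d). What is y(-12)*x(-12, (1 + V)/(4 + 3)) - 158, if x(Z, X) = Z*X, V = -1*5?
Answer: -13778/7 ≈ -1968.3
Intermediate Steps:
y(d) = 22*d (y(d) = 11*(2*d) = 22*d)
V = -5
x(Z, X) = X*Z
y(-12)*x(-12, (1 + V)/(4 + 3)) - 158 = (22*(-12))*(((1 - 5)/(4 + 3))*(-12)) - 158 = -264*(-4/7)*(-12) - 158 = -264*(-4*⅐)*(-12) - 158 = -(-1056)*(-12)/7 - 158 = -264*48/7 - 158 = -12672/7 - 158 = -13778/7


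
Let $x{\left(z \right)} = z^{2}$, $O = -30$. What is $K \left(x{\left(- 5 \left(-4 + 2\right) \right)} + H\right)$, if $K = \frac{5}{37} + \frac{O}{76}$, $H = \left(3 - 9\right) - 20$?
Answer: $- \frac{365}{19} \approx -19.211$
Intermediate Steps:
$H = -26$ ($H = -6 - 20 = -26$)
$K = - \frac{365}{1406}$ ($K = \frac{5}{37} - \frac{30}{76} = 5 \cdot \frac{1}{37} - \frac{15}{38} = \frac{5}{37} - \frac{15}{38} = - \frac{365}{1406} \approx -0.2596$)
$K \left(x{\left(- 5 \left(-4 + 2\right) \right)} + H\right) = - \frac{365 \left(\left(- 5 \left(-4 + 2\right)\right)^{2} - 26\right)}{1406} = - \frac{365 \left(\left(\left(-5\right) \left(-2\right)\right)^{2} - 26\right)}{1406} = - \frac{365 \left(10^{2} - 26\right)}{1406} = - \frac{365 \left(100 - 26\right)}{1406} = \left(- \frac{365}{1406}\right) 74 = - \frac{365}{19}$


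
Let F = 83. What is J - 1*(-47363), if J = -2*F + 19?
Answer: 47216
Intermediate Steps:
J = -147 (J = -2*83 + 19 = -166 + 19 = -147)
J - 1*(-47363) = -147 - 1*(-47363) = -147 + 47363 = 47216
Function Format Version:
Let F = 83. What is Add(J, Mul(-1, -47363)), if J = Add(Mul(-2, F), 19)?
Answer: 47216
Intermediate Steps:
J = -147 (J = Add(Mul(-2, 83), 19) = Add(-166, 19) = -147)
Add(J, Mul(-1, -47363)) = Add(-147, Mul(-1, -47363)) = Add(-147, 47363) = 47216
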